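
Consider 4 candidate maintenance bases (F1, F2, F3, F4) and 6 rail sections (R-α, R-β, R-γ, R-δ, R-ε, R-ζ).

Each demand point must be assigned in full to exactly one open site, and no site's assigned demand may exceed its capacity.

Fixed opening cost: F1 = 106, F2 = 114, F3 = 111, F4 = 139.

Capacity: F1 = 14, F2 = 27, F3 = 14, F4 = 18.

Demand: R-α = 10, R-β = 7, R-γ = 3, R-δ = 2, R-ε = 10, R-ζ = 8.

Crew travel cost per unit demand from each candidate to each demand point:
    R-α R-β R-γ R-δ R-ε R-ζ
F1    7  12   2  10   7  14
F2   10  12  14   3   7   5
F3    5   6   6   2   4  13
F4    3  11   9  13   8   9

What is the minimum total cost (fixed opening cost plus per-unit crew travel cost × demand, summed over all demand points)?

493

Open {F2, F3}; cheapest assignment that respects the capacities:
  F2 (cap 27, load 27): R-β, R-δ, R-ε, R-ζ — cost 7×12 + 2×3 + 10×7 + 8×5 = 200
  F3 (cap 14, load 13): R-α, R-γ — cost 10×5 + 3×6 = 68
  Shipping 268, fixed 225 → total 493.
  Any other capacity-feasible assignment to {F2, F3} ships for at least 268.
Compare {F1, F2}: its best feasible assignment gives total 496.
Compare {F2, F4}: its best feasible assignment gives total 510.
Every other set of open sites that can feasibly serve all demand totals ≥ 496 even under its best assignment. Minimum: 493.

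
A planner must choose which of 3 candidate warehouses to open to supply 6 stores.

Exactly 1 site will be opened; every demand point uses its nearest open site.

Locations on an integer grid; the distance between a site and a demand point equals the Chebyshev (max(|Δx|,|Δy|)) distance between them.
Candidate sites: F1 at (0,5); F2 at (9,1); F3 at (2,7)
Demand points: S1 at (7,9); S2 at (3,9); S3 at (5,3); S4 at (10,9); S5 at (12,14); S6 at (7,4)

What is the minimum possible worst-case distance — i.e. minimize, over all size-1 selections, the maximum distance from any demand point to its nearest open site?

Open {F3}.
  Farthest demand point is S5 at distance 10 (to F3); all others are ≤ 10.
With {F1} the worst case is 12.
With {F2} the worst case is 13.
No size-1 selection achieves below 10.

10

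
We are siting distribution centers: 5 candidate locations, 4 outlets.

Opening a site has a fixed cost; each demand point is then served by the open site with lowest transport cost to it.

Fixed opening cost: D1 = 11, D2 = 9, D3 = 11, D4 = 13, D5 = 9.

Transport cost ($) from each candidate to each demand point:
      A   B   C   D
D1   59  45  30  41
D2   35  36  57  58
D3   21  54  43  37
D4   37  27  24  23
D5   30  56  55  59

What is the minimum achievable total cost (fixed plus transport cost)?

119

Open {D3, D4}: assign each demand point to its cheapest open site.
  A→D3 21, B→D4 27, C→D4 24, D→D4 23
  transport cost 95, fixed 24 → total 119.
Compare {D4}: transport cost 111 + fixed 13 = 124.
Compare {D4, D5}: transport cost 104 + fixed 22 = 126.
Compare {D2, D3, D4}: transport cost 95 + fixed 33 = 128.
All other subsets cost ≥ 124. Minimum total cost: 119.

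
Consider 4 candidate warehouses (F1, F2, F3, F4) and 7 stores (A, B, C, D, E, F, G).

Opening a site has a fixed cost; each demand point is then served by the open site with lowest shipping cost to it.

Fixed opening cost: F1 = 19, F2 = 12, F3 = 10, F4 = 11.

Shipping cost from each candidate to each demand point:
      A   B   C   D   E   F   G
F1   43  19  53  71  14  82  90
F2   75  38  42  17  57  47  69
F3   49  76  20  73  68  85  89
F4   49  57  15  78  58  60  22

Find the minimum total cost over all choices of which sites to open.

219

Open {F1, F2, F4}: assign each demand point to its cheapest open site.
  A→F1 43, B→F1 19, C→F4 15, D→F2 17, E→F1 14, F→F2 47, G→F4 22
  shipping cost 177, fixed 42 → total 219.
Compare {F1, F2, F3, F4}: shipping cost 177 + fixed 52 = 229.
Compare {F2, F4}: shipping cost 245 + fixed 23 = 268.
Compare {F1, F2, F3}: shipping cost 229 + fixed 41 = 270.
All other subsets cost ≥ 229. Minimum total cost: 219.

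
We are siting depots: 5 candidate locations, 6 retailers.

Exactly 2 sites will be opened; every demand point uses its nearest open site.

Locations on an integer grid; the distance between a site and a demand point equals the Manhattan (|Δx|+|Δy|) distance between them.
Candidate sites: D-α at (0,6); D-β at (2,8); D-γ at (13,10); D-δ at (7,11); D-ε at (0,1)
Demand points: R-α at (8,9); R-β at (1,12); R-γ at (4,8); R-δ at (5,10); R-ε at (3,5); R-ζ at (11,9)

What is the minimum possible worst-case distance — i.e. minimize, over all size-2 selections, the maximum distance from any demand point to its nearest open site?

Open {D-β, D-γ}.
  Farthest demand point is R-α at distance 6 (to D-γ); all others are ≤ 6.
With {D-β, D-δ} the worst case is 6.
With {D-α, D-δ} the worst case is 7.
No size-2 selection achieves below 6.

6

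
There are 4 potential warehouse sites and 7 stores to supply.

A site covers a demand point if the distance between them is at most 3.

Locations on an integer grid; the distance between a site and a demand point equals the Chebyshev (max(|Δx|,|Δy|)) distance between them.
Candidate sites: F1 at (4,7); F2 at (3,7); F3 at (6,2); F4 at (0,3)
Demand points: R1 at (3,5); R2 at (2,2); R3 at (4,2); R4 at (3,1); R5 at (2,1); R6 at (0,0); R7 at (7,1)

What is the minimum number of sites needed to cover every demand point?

2

Coverage sets (demand points within 3 of each site):
  F1: {R1}
  F2: {R1}
  F3: {R1, R3, R4, R7}
  F4: {R1, R2, R4, R5, R6}
No single site covers all 7 demand points.
But {F3, F4} covers everything, so the minimum is 2.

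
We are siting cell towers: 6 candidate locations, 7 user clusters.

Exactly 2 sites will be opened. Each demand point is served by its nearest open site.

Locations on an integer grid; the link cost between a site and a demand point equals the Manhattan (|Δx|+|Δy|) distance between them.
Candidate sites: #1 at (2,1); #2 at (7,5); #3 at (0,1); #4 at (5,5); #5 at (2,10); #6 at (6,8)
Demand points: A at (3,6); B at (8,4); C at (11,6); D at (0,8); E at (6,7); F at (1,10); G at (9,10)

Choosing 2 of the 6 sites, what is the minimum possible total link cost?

27

Open {#2, #5}.
  A→#2 5, B→#2 2, C→#2 5, D→#5 4, E→#2 3, F→#5 1, G→#2 7  ⇒ total 27.
Compare {#4, #5}: total 29.
Compare {#5, #6}: total 29.
No size-2 selection does better; minimum is 27.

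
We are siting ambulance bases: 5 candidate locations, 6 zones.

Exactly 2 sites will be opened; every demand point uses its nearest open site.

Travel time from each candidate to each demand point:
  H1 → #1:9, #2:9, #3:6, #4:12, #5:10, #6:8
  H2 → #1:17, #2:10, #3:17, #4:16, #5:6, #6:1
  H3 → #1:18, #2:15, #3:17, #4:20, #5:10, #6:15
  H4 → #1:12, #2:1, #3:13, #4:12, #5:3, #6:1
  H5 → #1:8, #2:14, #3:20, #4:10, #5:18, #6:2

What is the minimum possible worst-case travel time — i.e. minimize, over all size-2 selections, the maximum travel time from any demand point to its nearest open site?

Open {H1, H5}.
  Farthest demand point is #4 at travel time 10 (to H5); all others are ≤ 10.
With {H1, H2} the worst case is 12.
With {H1, H3} the worst case is 12.
No size-2 selection achieves below 10.

10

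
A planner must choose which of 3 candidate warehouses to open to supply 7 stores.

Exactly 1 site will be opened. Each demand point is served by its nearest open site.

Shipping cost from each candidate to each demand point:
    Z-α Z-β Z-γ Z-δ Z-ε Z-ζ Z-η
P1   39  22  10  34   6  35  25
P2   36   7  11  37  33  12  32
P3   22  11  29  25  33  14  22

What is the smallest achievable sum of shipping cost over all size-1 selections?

156

Open {P3}.
  Z-α→P3 22, Z-β→P3 11, Z-γ→P3 29, Z-δ→P3 25, Z-ε→P3 33, Z-ζ→P3 14, Z-η→P3 22  ⇒ total 156.
Compare {P2}: total 168.
Compare {P1}: total 171.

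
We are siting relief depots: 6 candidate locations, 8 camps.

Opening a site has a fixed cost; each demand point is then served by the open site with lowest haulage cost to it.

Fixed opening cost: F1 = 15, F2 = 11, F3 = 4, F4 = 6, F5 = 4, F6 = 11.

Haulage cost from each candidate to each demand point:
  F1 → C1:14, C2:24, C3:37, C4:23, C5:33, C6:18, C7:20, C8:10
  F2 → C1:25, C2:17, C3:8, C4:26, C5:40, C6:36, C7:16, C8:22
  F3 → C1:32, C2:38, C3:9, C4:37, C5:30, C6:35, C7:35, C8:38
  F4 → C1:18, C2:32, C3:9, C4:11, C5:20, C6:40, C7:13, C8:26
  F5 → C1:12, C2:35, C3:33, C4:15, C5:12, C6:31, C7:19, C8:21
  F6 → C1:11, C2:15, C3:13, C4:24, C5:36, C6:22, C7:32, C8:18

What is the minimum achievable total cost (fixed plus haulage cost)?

132

Open {F4, F5, F6}: assign each demand point to its cheapest open site.
  C1→F6 11, C2→F6 15, C3→F4 9, C4→F4 11, C5→F5 12, C6→F6 22, C7→F4 13, C8→F6 18
  haulage cost 111, fixed 21 → total 132.
Compare {F1, F4, F5}: haulage cost 109 + fixed 25 = 134.
Compare {F1, F4, F5, F6}: haulage cost 99 + fixed 36 = 135.
Compare {F4, F6}: haulage cost 119 + fixed 17 = 136.
All other subsets cost ≥ 134. Minimum total cost: 132.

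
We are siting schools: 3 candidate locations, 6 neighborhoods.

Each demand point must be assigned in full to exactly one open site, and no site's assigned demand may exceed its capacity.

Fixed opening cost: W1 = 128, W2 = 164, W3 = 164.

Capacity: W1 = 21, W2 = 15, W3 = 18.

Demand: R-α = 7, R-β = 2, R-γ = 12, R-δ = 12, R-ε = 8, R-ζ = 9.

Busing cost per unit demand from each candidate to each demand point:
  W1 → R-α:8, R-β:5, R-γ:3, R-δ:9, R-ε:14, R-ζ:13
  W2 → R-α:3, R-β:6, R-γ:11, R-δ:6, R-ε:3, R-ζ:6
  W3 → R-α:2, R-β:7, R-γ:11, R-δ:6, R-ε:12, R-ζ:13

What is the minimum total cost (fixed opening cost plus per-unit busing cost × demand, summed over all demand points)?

740

Open {W1, W2, W3}; cheapest assignment that respects the capacities:
  W1 (cap 21, load 21): R-γ, R-ζ — cost 12×3 + 9×13 = 153
  W2 (cap 15, load 15): R-α, R-ε — cost 7×3 + 8×3 = 45
  W3 (cap 18, load 14): R-β, R-δ — cost 2×7 + 12×6 = 86
  Shipping 284, fixed 456 → total 740.
  Any other capacity-feasible assignment to {W1, W2, W3} ships for at least 284.
Total demand is 50 and no other set of sites has combined capacity ≥ 50, so {W1, W2, W3} is the only feasible choice of open sites. Minimum: 740.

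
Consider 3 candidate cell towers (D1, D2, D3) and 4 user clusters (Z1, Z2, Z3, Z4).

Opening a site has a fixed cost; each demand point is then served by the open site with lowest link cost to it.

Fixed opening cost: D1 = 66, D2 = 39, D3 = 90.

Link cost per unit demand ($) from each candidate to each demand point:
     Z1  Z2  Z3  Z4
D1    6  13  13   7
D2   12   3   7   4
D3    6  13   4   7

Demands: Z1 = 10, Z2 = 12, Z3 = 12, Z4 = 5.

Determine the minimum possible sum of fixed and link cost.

293

Open {D2, D3}: assign each demand point to its cheapest open site.
  Z1→D3 10×6=60, Z2→D2 12×3=36, Z3→D3 12×4=48, Z4→D2 5×4=20
  link cost 164, fixed 129 → total 293.
Compare {D2}: link cost 260 + fixed 39 = 299.
Compare {D1, D2}: link cost 200 + fixed 105 = 305.
Compare {D1, D2, D3}: link cost 164 + fixed 195 = 359.
All other subsets cost ≥ 299. Minimum total cost: 293.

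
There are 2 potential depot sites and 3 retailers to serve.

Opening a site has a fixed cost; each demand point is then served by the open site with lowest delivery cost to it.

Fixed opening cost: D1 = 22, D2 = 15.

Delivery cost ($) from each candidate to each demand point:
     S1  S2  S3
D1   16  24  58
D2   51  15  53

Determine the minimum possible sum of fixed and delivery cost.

120

Open {D1}: assign each demand point to its cheapest open site.
  S1→D1 16, S2→D1 24, S3→D1 58
  delivery cost 98, fixed 22 → total 120.
Compare {D1, D2}: delivery cost 84 + fixed 37 = 121.
Compare {D2}: delivery cost 119 + fixed 15 = 134.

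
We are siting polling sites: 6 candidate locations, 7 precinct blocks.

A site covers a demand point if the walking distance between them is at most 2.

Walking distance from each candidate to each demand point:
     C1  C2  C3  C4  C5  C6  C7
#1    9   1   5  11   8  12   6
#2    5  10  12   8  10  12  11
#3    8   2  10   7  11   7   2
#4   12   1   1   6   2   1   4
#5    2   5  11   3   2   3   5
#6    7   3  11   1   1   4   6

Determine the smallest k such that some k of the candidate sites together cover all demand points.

Coverage sets (demand points within 2 of each site):
  #1: {C2}
  #2: {}
  #3: {C2, C7}
  #4: {C2, C3, C5, C6}
  #5: {C1, C5}
  #6: {C4, C5}
No 3 sites suffice: every size-3 union leaves at least one demand point uncovered.
But {#3, #4, #5, #6} covers everything, so the minimum is 4.

4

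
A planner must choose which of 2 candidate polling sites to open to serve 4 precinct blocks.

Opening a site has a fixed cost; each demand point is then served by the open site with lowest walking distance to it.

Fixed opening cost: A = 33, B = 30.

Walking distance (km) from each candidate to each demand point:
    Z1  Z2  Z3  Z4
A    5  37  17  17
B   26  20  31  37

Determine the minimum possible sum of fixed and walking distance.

Open {A}: assign each demand point to its cheapest open site.
  Z1→A 5, Z2→A 37, Z3→A 17, Z4→A 17
  walking distance 76, fixed 33 → total 109.
Compare {A, B}: walking distance 59 + fixed 63 = 122.
Compare {B}: walking distance 114 + fixed 30 = 144.

109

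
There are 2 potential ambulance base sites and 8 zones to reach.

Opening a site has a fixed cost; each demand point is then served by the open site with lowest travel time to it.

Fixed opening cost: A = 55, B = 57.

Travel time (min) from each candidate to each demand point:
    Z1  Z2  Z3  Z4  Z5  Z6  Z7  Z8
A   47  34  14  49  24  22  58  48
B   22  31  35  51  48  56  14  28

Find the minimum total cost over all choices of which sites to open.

Open {A, B}: assign each demand point to its cheapest open site.
  Z1→B 22, Z2→B 31, Z3→A 14, Z4→A 49, Z5→A 24, Z6→A 22, Z7→B 14, Z8→B 28
  travel time 204, fixed 112 → total 316.
Compare {B}: travel time 285 + fixed 57 = 342.
Compare {A}: travel time 296 + fixed 55 = 351.

316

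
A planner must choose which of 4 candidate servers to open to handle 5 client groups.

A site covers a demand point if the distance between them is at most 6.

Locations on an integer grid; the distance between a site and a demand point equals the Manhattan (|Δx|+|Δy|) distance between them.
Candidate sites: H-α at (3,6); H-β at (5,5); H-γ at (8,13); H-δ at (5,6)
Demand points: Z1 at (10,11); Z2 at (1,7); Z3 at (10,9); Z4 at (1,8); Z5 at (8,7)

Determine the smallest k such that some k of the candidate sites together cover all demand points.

Coverage sets (demand points within 6 of each site):
  H-α: {Z2, Z4, Z5}
  H-β: {Z2, Z5}
  H-γ: {Z1, Z3, Z5}
  H-δ: {Z2, Z4, Z5}
No single site covers all 5 demand points.
But {H-α, H-γ} covers everything, so the minimum is 2.

2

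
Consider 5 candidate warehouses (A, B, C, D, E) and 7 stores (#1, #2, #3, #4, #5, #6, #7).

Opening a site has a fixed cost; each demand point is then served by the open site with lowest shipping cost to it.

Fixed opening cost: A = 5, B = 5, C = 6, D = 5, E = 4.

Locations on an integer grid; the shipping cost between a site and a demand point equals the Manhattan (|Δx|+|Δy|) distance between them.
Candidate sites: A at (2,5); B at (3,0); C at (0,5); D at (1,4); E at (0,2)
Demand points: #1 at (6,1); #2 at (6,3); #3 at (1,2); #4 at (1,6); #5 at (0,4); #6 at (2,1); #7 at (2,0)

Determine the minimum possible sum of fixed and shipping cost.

28

Open {B, D}: assign each demand point to its cheapest open site.
  #1→B 4, #2→B 6, #3→D 2, #4→D 2, #5→D 1, #6→B 2, #7→B 1
  shipping cost 18, fixed 10 → total 28.
Compare {B, E}: shipping cost 21 + fixed 9 = 30.
Compare {B, C}: shipping cost 20 + fixed 11 = 31.
Compare {B, D, E}: shipping cost 17 + fixed 14 = 31.
All other subsets cost ≥ 30. Minimum total cost: 28.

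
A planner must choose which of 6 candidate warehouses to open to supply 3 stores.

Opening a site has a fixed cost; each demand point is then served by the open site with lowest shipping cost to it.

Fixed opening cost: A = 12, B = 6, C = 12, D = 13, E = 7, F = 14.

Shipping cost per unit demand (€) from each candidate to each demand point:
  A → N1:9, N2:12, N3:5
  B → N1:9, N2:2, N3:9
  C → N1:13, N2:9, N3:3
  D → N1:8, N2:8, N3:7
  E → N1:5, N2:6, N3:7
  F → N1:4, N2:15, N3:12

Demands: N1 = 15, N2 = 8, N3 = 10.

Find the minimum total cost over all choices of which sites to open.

138

Open {B, C, F}: assign each demand point to its cheapest open site.
  N1→F 15×4=60, N2→B 8×2=16, N3→C 10×3=30
  shipping cost 106, fixed 32 → total 138.
Compare {B, C, E, F}: shipping cost 106 + fixed 39 = 145.
Compare {B, C, E}: shipping cost 121 + fixed 25 = 146.
Compare {A, B, C, F}: shipping cost 106 + fixed 44 = 150.
All other subsets cost ≥ 145. Minimum total cost: 138.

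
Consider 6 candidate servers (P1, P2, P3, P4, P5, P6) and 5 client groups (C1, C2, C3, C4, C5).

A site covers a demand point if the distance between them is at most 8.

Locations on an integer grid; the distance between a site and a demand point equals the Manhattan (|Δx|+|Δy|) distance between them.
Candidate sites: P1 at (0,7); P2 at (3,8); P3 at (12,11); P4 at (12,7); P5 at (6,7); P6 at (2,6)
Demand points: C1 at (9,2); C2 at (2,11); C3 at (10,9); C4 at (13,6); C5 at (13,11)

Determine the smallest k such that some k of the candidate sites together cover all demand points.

2

Coverage sets (demand points within 8 of each site):
  P1: {C2}
  P2: {C2, C3}
  P3: {C3, C4, C5}
  P4: {C1, C3, C4, C5}
  P5: {C1, C2, C3, C4}
  P6: {C2}
No single site covers all 5 demand points.
But {P1, P4} covers everything, so the minimum is 2.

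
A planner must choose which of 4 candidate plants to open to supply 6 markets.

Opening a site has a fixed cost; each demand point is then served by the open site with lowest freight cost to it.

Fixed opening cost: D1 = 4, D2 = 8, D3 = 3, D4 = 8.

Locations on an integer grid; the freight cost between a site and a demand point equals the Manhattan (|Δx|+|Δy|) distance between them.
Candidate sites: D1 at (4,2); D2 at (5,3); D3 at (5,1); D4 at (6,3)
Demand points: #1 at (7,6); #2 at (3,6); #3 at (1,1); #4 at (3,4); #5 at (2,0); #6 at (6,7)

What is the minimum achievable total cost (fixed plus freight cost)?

34

Open {D1}: assign each demand point to its cheapest open site.
  #1→D1 7, #2→D1 5, #3→D1 4, #4→D1 3, #5→D1 4, #6→D1 7
  freight cost 30, fixed 4 → total 34.
Compare {D1, D4}: freight cost 24 + fixed 12 = 36.
Compare {D3}: freight cost 34 + fixed 3 = 37.
Compare {D1, D3}: freight cost 30 + fixed 7 = 37.
All other subsets cost ≥ 36. Minimum total cost: 34.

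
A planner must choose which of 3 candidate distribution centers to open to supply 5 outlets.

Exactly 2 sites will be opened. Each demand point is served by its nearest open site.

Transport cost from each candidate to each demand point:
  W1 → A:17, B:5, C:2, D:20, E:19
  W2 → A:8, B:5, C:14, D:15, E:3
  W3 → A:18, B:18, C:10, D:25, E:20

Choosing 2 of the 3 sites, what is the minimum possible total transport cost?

33

Open {W1, W2}.
  A→W2 8, B→W1 5, C→W1 2, D→W2 15, E→W2 3  ⇒ total 33.
Compare {W2, W3}: total 41.
Compare {W1, W3}: total 63.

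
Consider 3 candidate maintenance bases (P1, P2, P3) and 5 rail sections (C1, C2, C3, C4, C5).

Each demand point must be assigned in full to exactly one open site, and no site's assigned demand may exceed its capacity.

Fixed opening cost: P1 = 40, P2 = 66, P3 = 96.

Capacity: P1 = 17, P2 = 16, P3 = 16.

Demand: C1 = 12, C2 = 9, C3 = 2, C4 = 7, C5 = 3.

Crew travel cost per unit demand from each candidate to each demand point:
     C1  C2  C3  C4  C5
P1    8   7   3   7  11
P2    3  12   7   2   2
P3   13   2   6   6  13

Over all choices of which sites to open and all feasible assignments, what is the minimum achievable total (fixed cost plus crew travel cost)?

310

Open {P1, P2, P3}; cheapest assignment that respects the capacities:
  P1 (cap 17, load 2): C3 — cost 2×3 = 6
  P2 (cap 16, load 15): C1, C5 — cost 12×3 + 3×2 = 42
  P3 (cap 16, load 16): C2, C4 — cost 9×2 + 7×6 = 60
  Shipping 108, fixed 202 → total 310.
  Any other capacity-feasible assignment to {P1, P2, P3} ships for at least 108.
Compare {P1, P3}: its best feasible assignment gives total 331.
Compare {P1, P2}: its best feasible assignment gives total 363.
Every other set of open sites that can feasibly serve all demand totals ≥ 331 even under its best assignment. Minimum: 310.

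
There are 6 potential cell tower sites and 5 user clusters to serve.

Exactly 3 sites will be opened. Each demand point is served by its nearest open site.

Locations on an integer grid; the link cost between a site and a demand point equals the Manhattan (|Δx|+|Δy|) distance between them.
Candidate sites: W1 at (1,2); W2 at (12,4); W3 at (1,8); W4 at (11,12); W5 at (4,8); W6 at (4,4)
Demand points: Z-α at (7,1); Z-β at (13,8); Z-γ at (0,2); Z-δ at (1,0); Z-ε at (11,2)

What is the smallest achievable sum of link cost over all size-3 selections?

17

Open {W1, W2, W6}.
  Z-α→W6 6, Z-β→W2 5, Z-γ→W1 1, Z-δ→W1 2, Z-ε→W2 3  ⇒ total 17.
Compare {W1, W2, W3}: total 18.
Compare {W1, W2, W4}: total 18.
No size-3 selection does better; minimum is 17.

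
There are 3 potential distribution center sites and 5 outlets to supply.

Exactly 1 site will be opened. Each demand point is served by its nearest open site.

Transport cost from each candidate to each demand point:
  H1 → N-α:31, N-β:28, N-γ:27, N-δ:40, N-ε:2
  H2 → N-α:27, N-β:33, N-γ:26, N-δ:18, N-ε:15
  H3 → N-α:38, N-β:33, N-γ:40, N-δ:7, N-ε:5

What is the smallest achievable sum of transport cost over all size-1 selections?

119

Open {H2}.
  N-α→H2 27, N-β→H2 33, N-γ→H2 26, N-δ→H2 18, N-ε→H2 15  ⇒ total 119.
Compare {H3}: total 123.
Compare {H1}: total 128.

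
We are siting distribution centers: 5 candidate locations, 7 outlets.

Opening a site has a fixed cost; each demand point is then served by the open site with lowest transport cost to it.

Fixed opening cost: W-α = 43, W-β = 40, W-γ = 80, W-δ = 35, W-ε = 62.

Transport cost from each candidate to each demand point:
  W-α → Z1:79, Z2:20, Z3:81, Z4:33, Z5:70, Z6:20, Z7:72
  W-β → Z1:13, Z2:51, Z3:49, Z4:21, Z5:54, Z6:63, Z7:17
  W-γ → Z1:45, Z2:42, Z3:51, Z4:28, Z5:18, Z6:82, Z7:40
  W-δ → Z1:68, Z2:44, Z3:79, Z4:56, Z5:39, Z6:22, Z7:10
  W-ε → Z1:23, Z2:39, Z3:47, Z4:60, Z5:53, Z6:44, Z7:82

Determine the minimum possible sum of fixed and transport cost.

273

Open {W-β, W-δ}: assign each demand point to its cheapest open site.
  Z1→W-β 13, Z2→W-δ 44, Z3→W-β 49, Z4→W-β 21, Z5→W-δ 39, Z6→W-δ 22, Z7→W-δ 10
  transport cost 198, fixed 75 → total 273.
Compare {W-α, W-β}: transport cost 194 + fixed 83 = 277.
Compare {W-α, W-β, W-δ}: transport cost 172 + fixed 118 = 290.
Compare {W-β}: transport cost 268 + fixed 40 = 308.
All other subsets cost ≥ 277. Minimum total cost: 273.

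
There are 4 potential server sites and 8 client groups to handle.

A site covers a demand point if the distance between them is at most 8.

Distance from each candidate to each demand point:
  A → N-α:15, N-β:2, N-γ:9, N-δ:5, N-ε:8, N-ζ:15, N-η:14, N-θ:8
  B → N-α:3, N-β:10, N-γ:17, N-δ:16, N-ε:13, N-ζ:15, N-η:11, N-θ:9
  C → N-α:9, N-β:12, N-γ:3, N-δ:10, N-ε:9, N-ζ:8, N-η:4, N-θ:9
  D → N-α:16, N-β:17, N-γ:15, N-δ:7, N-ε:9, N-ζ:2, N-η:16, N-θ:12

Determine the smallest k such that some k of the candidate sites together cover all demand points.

3

Coverage sets (demand points within 8 of each site):
  A: {N-β, N-δ, N-ε, N-θ}
  B: {N-α}
  C: {N-γ, N-ζ, N-η}
  D: {N-δ, N-ζ}
No 2 sites suffice: every size-2 union leaves at least one demand point uncovered.
But {A, B, C} covers everything, so the minimum is 3.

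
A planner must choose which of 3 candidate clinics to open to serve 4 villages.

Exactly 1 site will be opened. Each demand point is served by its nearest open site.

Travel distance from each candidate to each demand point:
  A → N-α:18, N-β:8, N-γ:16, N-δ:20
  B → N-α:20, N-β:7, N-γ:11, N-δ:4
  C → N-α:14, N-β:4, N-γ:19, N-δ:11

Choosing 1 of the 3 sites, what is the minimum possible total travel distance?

Open {B}.
  N-α→B 20, N-β→B 7, N-γ→B 11, N-δ→B 4  ⇒ total 42.
Compare {C}: total 48.
Compare {A}: total 62.

42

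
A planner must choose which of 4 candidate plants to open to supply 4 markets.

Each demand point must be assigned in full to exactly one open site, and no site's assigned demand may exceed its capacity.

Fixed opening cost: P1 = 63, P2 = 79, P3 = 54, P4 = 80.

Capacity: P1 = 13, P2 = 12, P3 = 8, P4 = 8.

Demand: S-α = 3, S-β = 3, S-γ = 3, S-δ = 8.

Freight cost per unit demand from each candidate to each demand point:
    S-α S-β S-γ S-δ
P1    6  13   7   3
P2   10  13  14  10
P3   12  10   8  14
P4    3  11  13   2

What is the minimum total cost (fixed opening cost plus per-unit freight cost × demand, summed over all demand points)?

Open {P1, P3}; cheapest assignment that respects the capacities:
  P1 (cap 13, load 11): S-α, S-δ — cost 3×6 + 8×3 = 42
  P3 (cap 8, load 6): S-β, S-γ — cost 3×10 + 3×8 = 54
  Shipping 96, fixed 117 → total 213.
  Any other capacity-feasible assignment to {P1, P3} ships for at least 96.
Compare {P1, P4}: its best feasible assignment gives total 230.
Compare {P1, P2}: its best feasible assignment gives total 256.
Every other set of open sites that can feasibly serve all demand totals ≥ 230 even under its best assignment. Minimum: 213.

213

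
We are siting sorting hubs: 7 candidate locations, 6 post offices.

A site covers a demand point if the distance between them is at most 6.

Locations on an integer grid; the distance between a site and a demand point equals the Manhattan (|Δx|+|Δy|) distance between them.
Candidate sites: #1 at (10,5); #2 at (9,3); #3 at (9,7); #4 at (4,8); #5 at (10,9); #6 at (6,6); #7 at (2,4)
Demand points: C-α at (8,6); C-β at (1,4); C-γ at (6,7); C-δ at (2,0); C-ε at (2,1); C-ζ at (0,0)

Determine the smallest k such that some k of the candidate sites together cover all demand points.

Coverage sets (demand points within 6 of each site):
  #1: {C-α, C-γ}
  #2: {C-α}
  #3: {C-α, C-γ}
  #4: {C-α, C-γ}
  #5: {C-α, C-γ}
  #6: {C-α, C-γ}
  #7: {C-β, C-δ, C-ε, C-ζ}
No single site covers all 6 demand points.
But {#1, #7} covers everything, so the minimum is 2.

2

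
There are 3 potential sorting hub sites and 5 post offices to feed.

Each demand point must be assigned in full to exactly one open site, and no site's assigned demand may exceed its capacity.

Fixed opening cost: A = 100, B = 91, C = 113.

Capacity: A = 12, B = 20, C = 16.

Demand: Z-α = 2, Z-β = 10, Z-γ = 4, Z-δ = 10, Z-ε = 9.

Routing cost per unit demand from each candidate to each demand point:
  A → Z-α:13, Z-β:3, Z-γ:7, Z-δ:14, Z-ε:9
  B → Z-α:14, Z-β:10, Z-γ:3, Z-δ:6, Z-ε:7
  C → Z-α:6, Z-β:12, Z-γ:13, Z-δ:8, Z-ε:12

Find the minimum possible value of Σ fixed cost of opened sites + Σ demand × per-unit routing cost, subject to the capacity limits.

Open {A, B, C}; cheapest assignment that respects the capacities:
  A (cap 12, load 10): Z-β — cost 10×3 = 30
  B (cap 20, load 13): Z-γ, Z-ε — cost 4×3 + 9×7 = 75
  C (cap 16, load 12): Z-α, Z-δ — cost 2×6 + 10×8 = 92
  Shipping 197, fixed 304 → total 501.
  Any other capacity-feasible assignment to {A, B, C} ships for at least 197.
Compare {B, C}: its best feasible assignment gives total 511.
Every other set of open sites that can feasibly serve all demand totals ≥ 511 even under its best assignment. Minimum: 501.

501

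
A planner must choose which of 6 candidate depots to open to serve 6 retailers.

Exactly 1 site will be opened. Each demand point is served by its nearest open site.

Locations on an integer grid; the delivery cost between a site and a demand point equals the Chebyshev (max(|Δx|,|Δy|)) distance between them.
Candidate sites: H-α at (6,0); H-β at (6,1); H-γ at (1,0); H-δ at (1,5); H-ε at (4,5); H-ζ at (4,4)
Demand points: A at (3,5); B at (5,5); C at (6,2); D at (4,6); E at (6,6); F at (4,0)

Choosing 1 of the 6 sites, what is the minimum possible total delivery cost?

Open {H-ζ}.
  A→H-ζ 1, B→H-ζ 1, C→H-ζ 2, D→H-ζ 2, E→H-ζ 2, F→H-ζ 4  ⇒ total 12.
Compare {H-ε}: total 13.
Compare {H-β}: total 21.
No size-1 selection does better; minimum is 12.

12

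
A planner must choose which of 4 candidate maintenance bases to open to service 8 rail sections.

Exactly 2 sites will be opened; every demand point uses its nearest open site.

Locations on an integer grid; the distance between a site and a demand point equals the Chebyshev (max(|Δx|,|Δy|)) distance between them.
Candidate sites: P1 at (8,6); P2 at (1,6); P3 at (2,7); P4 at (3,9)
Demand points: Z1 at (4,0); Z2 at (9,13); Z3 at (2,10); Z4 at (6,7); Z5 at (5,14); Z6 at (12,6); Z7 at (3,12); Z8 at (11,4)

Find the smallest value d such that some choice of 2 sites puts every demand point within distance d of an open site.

Open {P1, P4}.
  Farthest demand point is Z1 at distance 6 (to P1); all others are ≤ 6.
With {P1, P3} the worst case is 7.
With {P1, P2} the worst case is 8.
No size-2 selection achieves below 6.

6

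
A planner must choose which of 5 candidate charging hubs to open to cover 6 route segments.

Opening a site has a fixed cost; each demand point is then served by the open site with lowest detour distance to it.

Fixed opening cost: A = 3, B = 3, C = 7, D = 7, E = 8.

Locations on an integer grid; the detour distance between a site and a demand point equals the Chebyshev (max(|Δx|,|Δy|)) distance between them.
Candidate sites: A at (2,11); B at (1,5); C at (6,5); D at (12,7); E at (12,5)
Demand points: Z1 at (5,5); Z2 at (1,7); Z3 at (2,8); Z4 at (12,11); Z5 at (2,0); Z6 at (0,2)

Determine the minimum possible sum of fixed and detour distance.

Open {B, C}: assign each demand point to its cheapest open site.
  Z1→C 1, Z2→B 2, Z3→B 3, Z4→C 6, Z5→B 5, Z6→B 3
  detour distance 20, fixed 10 → total 30.
Compare {B}: detour distance 28 + fixed 3 = 31.
Compare {B, D}: detour distance 21 + fixed 10 = 31.
Compare {A, B}: detour distance 27 + fixed 6 = 33.
All other subsets cost ≥ 31. Minimum total cost: 30.

30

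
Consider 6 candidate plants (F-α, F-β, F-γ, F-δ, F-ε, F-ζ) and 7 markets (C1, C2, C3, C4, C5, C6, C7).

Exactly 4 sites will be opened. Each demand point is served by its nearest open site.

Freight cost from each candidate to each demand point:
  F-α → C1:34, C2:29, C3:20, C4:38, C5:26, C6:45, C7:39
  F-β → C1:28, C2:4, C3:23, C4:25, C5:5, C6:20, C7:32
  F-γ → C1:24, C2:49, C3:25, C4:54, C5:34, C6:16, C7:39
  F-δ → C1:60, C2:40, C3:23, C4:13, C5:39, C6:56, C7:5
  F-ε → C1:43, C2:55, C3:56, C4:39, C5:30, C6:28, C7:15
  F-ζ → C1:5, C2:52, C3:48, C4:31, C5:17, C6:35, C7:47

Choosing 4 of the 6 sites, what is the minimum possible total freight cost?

Open {F-β, F-γ, F-δ, F-ζ}.
  C1→F-ζ 5, C2→F-β 4, C3→F-β 23, C4→F-δ 13, C5→F-β 5, C6→F-γ 16, C7→F-δ 5  ⇒ total 71.
Compare {F-α, F-β, F-δ, F-ζ}: total 72.
Compare {F-β, F-δ, F-ε, F-ζ}: total 75.
No size-4 selection does better; minimum is 71.

71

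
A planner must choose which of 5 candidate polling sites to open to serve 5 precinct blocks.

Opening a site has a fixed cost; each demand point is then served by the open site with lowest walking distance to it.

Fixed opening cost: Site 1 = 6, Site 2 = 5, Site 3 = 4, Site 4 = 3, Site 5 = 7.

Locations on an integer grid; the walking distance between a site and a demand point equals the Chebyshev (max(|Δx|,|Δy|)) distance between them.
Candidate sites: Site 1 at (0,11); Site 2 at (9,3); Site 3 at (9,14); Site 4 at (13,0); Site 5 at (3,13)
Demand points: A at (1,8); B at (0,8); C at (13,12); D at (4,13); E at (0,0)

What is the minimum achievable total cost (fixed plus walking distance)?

35

Open {Site 1, Site 3}: assign each demand point to its cheapest open site.
  A→Site 1 3, B→Site 1 3, C→Site 3 4, D→Site 1 4, E→Site 1 11
  walking distance 25, fixed 10 → total 35.
Compare {Site 1, Site 2, Site 3}: walking distance 23 + fixed 15 = 38.
Compare {Site 1, Site 3, Site 4}: walking distance 25 + fixed 13 = 38.
Compare {Site 1, Site 2}: walking distance 28 + fixed 11 = 39.
All other subsets cost ≥ 38. Minimum total cost: 35.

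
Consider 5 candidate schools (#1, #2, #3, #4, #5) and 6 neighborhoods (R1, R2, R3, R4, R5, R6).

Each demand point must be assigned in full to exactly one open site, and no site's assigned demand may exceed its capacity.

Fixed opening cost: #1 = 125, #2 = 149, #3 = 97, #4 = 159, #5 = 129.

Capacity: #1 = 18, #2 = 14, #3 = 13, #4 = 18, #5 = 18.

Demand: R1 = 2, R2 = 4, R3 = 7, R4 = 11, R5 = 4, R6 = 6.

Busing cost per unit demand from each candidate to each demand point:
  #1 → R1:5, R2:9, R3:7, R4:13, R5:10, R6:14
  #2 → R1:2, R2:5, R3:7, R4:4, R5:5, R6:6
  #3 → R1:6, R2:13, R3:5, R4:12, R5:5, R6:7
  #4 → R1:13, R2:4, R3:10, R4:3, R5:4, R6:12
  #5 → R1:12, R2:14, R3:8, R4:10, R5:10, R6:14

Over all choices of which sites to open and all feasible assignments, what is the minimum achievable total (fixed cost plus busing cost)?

524

Open {#1, #4}; cheapest assignment that respects the capacities:
  #1 (cap 18, load 17): R1, R2, R3, R5 — cost 2×5 + 4×9 + 7×7 + 4×10 = 135
  #4 (cap 18, load 17): R4, R6 — cost 11×3 + 6×12 = 105
  Shipping 240, fixed 284 → total 524.
  Any other capacity-feasible assignment to {#1, #4} ships for at least 240.
Compare {#4, #5}: its best feasible assignment gives total 543.
Compare {#2, #3, #4}: its best feasible assignment gives total 549.
Every other set of open sites that can feasibly serve all demand totals ≥ 543 even under its best assignment. Minimum: 524.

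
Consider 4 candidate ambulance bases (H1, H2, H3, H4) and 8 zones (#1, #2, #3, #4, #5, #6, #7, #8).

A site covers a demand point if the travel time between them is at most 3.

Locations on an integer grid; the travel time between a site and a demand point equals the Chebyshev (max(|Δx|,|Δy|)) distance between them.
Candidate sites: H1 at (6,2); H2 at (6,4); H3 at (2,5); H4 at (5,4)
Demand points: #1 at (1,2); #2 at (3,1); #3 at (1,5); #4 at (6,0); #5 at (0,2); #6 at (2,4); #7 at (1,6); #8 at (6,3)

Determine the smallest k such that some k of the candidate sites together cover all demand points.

Coverage sets (demand points within 3 of each site):
  H1: {#2, #4, #8}
  H2: {#2, #8}
  H3: {#1, #3, #5, #6, #7}
  H4: {#2, #6, #8}
No single site covers all 8 demand points.
But {H1, H3} covers everything, so the minimum is 2.

2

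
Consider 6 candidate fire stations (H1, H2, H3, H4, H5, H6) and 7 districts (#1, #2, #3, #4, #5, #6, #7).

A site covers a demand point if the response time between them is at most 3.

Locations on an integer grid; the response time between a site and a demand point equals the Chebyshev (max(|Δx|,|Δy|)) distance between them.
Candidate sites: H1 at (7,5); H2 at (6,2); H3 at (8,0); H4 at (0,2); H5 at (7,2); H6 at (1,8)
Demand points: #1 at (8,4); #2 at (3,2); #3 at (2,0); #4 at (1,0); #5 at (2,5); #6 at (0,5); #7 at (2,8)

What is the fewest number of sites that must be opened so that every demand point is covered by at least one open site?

3

Coverage sets (demand points within 3 of each site):
  H1: {#1}
  H2: {#1, #2}
  H3: {}
  H4: {#2, #3, #4, #5, #6}
  H5: {#1}
  H6: {#5, #6, #7}
No 2 sites suffice: every size-2 union leaves at least one demand point uncovered.
But {H1, H4, H6} covers everything, so the minimum is 3.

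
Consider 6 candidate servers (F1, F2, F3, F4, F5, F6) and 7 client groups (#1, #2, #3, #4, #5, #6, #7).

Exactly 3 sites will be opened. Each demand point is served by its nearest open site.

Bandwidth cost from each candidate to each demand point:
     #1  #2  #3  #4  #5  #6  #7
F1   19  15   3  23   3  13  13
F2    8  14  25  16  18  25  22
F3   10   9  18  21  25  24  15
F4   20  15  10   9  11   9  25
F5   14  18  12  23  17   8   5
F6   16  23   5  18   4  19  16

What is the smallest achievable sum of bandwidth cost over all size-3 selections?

56

Open {F1, F3, F4}.
  #1→F3 10, #2→F3 9, #3→F1 3, #4→F4 9, #5→F1 3, #6→F4 9, #7→F1 13  ⇒ total 56.
Compare {F1, F2, F5}: total 57.
Compare {F1, F4, F5}: total 57.
No size-3 selection does better; minimum is 56.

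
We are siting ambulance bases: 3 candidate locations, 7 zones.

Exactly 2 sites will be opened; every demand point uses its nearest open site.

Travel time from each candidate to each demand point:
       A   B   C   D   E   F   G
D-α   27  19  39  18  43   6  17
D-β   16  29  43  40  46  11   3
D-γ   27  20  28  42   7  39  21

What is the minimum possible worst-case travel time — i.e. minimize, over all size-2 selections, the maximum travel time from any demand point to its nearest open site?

Open {D-α, D-γ}.
  Farthest demand point is C at travel time 28 (to D-γ); all others are ≤ 28.
With {D-β, D-γ} the worst case is 40.
With {D-α, D-β} the worst case is 43.
No size-2 selection achieves below 28.

28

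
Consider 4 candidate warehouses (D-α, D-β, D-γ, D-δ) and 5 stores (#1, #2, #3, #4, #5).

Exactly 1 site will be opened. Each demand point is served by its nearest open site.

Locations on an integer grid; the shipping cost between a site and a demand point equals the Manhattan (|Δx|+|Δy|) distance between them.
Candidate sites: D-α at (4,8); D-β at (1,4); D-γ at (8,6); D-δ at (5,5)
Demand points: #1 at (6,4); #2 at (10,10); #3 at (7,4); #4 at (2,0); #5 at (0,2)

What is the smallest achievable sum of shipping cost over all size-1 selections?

Open {D-δ}.
  #1→D-δ 2, #2→D-δ 10, #3→D-δ 3, #4→D-δ 8, #5→D-δ 8  ⇒ total 31.
Compare {D-β}: total 34.
Compare {D-γ}: total 37.
No size-1 selection does better; minimum is 31.

31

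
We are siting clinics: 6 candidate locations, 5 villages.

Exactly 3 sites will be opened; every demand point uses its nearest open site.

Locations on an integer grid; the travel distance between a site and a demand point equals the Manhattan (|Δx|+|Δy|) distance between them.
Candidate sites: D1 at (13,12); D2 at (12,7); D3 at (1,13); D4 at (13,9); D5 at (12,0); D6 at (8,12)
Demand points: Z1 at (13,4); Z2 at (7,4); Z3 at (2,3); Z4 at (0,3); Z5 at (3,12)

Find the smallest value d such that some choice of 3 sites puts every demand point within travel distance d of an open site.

Open {D1, D2, D3}.
  Farthest demand point is Z3 at travel distance 11 (to D3); all others are ≤ 11.
With {D1, D3, D4} the worst case is 11.
With {D1, D3, D5} the worst case is 11.
No size-3 selection achieves below 11.

11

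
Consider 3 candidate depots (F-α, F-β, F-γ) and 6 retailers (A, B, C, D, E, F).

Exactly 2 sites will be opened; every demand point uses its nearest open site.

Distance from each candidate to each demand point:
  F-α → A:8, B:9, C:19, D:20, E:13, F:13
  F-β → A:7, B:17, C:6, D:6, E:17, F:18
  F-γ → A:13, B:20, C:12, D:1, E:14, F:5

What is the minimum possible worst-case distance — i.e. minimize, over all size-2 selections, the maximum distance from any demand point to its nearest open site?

13

Open {F-α, F-β}.
  Farthest demand point is E at distance 13 (to F-α); all others are ≤ 13.
With {F-α, F-γ} the worst case is 13.
With {F-β, F-γ} the worst case is 17.
No size-2 selection achieves below 13.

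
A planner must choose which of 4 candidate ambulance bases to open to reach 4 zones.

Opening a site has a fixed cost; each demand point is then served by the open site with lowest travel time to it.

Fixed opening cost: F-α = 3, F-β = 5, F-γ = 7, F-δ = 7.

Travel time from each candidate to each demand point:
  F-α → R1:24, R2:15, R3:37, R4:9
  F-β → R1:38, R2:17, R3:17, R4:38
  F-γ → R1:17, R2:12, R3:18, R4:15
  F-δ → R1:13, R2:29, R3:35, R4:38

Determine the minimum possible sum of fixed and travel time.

Open {F-α, F-γ}: assign each demand point to its cheapest open site.
  R1→F-γ 17, R2→F-γ 12, R3→F-γ 18, R4→F-α 9
  travel time 56, fixed 10 → total 66.
Compare {F-γ}: travel time 62 + fixed 7 = 69.
Compare {F-α, F-β, F-δ}: travel time 54 + fixed 15 = 69.
Compare {F-α, F-γ, F-δ}: travel time 52 + fixed 17 = 69.
All other subsets cost ≥ 69. Minimum total cost: 66.

66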